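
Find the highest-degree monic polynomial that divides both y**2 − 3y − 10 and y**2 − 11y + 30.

y − 5

Repeated division with remainder:
  y**2 − 3y − 10 = (y**2 − 11y + 30) + (8y − 40)
  y**2 − 11y + 30 = ((1/8)y − 3/4)(8y − 40) + (0)
Last nonzero remainder: 8y − 40. Dividing through by 8 gives the monic gcd y − 5.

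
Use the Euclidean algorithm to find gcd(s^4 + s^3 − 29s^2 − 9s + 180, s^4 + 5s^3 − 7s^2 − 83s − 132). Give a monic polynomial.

By polynomial division,
  s^4 + s^3 − 29s^2 − 9s + 180 = (s^4 + 5s^3 − 7s^2 − 83s − 132) + (−4s^3 − 22s^2 + 74s + 312)
  s^4 + 5s^3 − 7s^2 − 83s − 132 = (−(1/4)s + 1/8)(−4s^3 − 22s^2 + 74s + 312) + ((57/4)s^2 − (57/4)s − 171)
  −4s^3 − 22s^2 + 74s + 312 = (−(16/57)s − 104/57)((57/4)s^2 − (57/4)s − 171) + (0)
Last nonzero remainder: (57/4)s^2 − (57/4)s − 171. Dividing through by 57/4 gives the monic gcd s^2 − s − 12.

s^2 − s − 12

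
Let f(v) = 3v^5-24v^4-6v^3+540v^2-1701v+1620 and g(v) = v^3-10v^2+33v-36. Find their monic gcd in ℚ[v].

Euclidean algorithm in ℚ[v]:
  3v^5-24v^4-6v^3+540v^2-1701v+1620 = (3v^2+6v-45)(v^3-10v^2+33v-36) + (0)
The last nonzero remainder v^3-10v^2+33v-36 is already monic.

v^3-10v^2+33v-36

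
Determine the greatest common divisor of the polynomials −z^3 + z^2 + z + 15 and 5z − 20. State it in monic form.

By polynomial division,
  −z^3 + z^2 + z + 15 = (−(1/5)z^2 − (3/5)z − 11/5)(5z − 20) + (−29)
  5z − 20 = (−(5/29)z + 20/29)(−29) + (0)
The last nonzero remainder is the constant −29, so the polynomials are coprime and gcd = 1.

1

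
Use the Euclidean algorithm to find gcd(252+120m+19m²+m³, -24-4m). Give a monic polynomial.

6+m

Repeated division with remainder:
  m³+19m²+120m+252 = (-(1/4)m²-(13/4)m-21/2)(-4m-24) + (0)
Last nonzero remainder: -4m-24. Dividing through by -4 gives the monic gcd m+6.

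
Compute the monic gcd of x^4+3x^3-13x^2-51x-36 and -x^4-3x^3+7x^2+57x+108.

x^2-x-12

Apply the Euclidean algorithm:
  x^4+3x^3-13x^2-51x-36 = (-1)(-x^4-3x^3+7x^2+57x+108) + (-6x^2+6x+72)
  -x^4-3x^3+7x^2+57x+108 = ((1/6)x^2+(2/3)x+3/2)(-6x^2+6x+72) + (0)
Last nonzero remainder: -6x^2+6x+72. Dividing through by -6 gives the monic gcd x^2-x-12.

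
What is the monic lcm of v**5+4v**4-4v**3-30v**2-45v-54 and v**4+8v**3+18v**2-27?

Euclidean algorithm in ℚ[v]:
  v**5+4v**4-4v**3-30v**2-45v-54 = (v-4)(v**4+8v**3+18v**2-27) + (10v**3+42v**2-18v-162)
  v**4+8v**3+18v**2-27 = ((1/10)v+19/50)(10v**3+42v**2-18v-162) + ((96/25)v**2+(576/25)v+864/25)
  10v**3+42v**2-18v-162 = ((125/48)v-75/16)((96/25)v**2+(576/25)v+864/25) + (0)
Last nonzero remainder: (96/25)v**2+(576/25)v+864/25. Dividing through by 96/25 gives the monic gcd v**2+6v+9.
Then lcm(f, g) = f·g / gcd(f, g); expanding and making the result monic gives the answer.

v**7+6v**6+v**5-50v**4-93v**3-54v**2+27v+162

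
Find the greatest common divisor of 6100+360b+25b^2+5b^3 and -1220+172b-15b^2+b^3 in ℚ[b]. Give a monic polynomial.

122-5b+b^2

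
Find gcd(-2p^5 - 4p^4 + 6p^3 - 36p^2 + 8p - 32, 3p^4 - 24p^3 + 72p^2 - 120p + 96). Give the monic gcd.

p^2 - 2p + 4

By polynomial division,
  -2p^5 - 4p^4 + 6p^3 - 36p^2 + 8p - 32 = (-(2/3)p - 20/3)(3p^4 - 24p^3 + 72p^2 - 120p + 96) + (-106p^3 + 364p^2 - 728p + 608)
  3p^4 - 24p^3 + 72p^2 - 120p + 96 = (-(3/106)p + 363/2809)(-106p^3 + 364p^2 - 728p + 608) + ((12240/2809)p^2 - (24480/2809)p + 48960/2809)
  -106p^3 + 364p^2 - 728p + 608 = (-(148877/6120)p + 53371/1530)((12240/2809)p^2 - (24480/2809)p + 48960/2809) + (0)
Last nonzero remainder: (12240/2809)p^2 - (24480/2809)p + 48960/2809. Dividing through by 12240/2809 gives the monic gcd p^2 - 2p + 4.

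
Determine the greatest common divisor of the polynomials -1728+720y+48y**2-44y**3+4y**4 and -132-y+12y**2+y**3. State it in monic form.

Repeated division with remainder:
  4y**4-44y**3+48y**2+720y-1728 = (4y-92)(y**3+12y**2-y-132) + (1156y**2+1156y-13872)
  y**3+12y**2-y-132 = ((1/1156)y+11/1156)(1156y**2+1156y-13872) + (0)
Last nonzero remainder: 1156y**2+1156y-13872. Dividing through by 1156 gives the monic gcd y**2+y-12.

-12+y+y**2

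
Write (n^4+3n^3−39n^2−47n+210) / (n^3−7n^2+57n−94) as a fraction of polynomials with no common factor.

(n^3+5n^2−29n−105)/(n^2−5n+47)

Repeated division with remainder:
  n^4+3n^3−39n^2−47n+210 = (n+10)(n^3−7n^2+57n−94) + (−26n^2−523n+1150)
  n^3−7n^2+57n−94 = (−(1/26)n+705/676)(−26n^2−523n+1150) + ((437147/676)n−437147/338)
  −26n^2−523n+1150 = (−(17576/437147)n−388700/437147)((437147/676)n−437147/338) + (0)
Last nonzero remainder: (437147/676)n−437147/338. Dividing through by 437147/676 gives the monic gcd n−2.
Cancel n−2 from numerator and denominator to get the reduced form.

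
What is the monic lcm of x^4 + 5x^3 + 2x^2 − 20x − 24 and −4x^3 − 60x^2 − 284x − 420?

x^6 + 17x^5 + 97x^4 + 179x^3 − 194x^2 − 988x − 840

Euclidean algorithm in ℚ[x]:
  x^4 + 5x^3 + 2x^2 − 20x − 24 = (−(1/4)x + 5/2)(−4x^3 − 60x^2 − 284x − 420) + (81x^2 + 585x + 1026)
  −4x^3 − 60x^2 − 284x − 420 = (−(4/81)x − 280/729)(81x^2 + 585x + 1026) + (−(700/81)x − 700/27)
  81x^2 + 585x + 1026 = (−(6561/700)x − 13851/350)(−(700/81)x − 700/27) + (0)
Last nonzero remainder: −(700/81)x − 700/27. Dividing through by −700/81 gives the monic gcd x + 3.
Then lcm(f, g) = f·g / gcd(f, g); expanding and making the result monic gives the answer.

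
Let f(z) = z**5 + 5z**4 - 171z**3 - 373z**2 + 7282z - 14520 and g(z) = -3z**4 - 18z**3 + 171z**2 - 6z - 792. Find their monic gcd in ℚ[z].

By polynomial division,
  z**5 + 5z**4 - 171z**3 - 373z**2 + 7282z - 14520 = (-(1/3)z + 1/3)(-3z**4 - 18z**3 + 171z**2 - 6z - 792) + (-108z**3 - 432z**2 + 7020z - 14256)
  -3z**4 - 18z**3 + 171z**2 - 6z - 792 = ((1/36)z + 1/18)(-108z**3 - 432z**2 + 7020z - 14256) + (0)
Last nonzero remainder: -108z**3 - 432z**2 + 7020z - 14256. Dividing through by -108 gives the monic gcd z**3 + 4z**2 - 65z + 132.

z**3 + 4z**2 - 65z + 132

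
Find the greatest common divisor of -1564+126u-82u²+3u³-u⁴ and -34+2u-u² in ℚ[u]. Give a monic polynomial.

Apply the Euclidean algorithm:
  -u⁴+3u³-82u²+126u-1564 = (u²-u+46)(-u²+2u-34) + (0)
Last nonzero remainder: -u²+2u-34. Dividing through by -1 gives the monic gcd u²-2u+34.

34-2u+u²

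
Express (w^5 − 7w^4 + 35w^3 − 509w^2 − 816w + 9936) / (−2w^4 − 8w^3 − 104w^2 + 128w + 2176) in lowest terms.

(−w^3 + 7w^2 − 51w + 621)/(2w^2 + 8w + 136)

Euclidean algorithm in ℚ[w]:
  w^5 − 7w^4 + 35w^3 − 509w^2 − 816w + 9936 = (−(1/2)w + 11/2)(−2w^4 − 8w^3 − 104w^2 + 128w + 2176) + (27w^3 + 127w^2 − 432w − 2032)
  −2w^4 − 8w^3 − 104w^2 + 128w + 2176 = (−(2/27)w + 38/729)(27w^3 + 127w^2 − 432w − 2032) + (−(103970/729)w^2 + 1663520/729)
  27w^3 + 127w^2 − 432w − 2032 = (−(19683/103970)w − 92583/103970)(−(103970/729)w^2 + 1663520/729) + (0)
Last nonzero remainder: −(103970/729)w^2 + 1663520/729. Dividing through by −103970/729 gives the monic gcd w^2 − 16.
Cancel w^2 − 16 from numerator and denominator to get the reduced form.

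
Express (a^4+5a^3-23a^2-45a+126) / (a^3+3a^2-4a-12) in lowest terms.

Repeated division with remainder:
  a^4+5a^3-23a^2-45a+126 = (a+2)(a^3+3a^2-4a-12) + (-25a^2-25a+150)
  a^3+3a^2-4a-12 = (-(1/25)a-2/25)(-25a^2-25a+150) + (0)
Last nonzero remainder: -25a^2-25a+150. Dividing through by -25 gives the monic gcd a^2+a-6.
Cancel a^2+a-6 from numerator and denominator to get the reduced form.

(a^2+4a-21)/(a+2)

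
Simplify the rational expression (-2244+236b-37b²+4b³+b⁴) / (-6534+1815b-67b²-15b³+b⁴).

Repeated division with remainder:
  b⁴+4b³-37b²+236b-2244 = (b⁴-15b³-67b²+1815b-6534) + (19b³+30b²-1579b+4290)
  b⁴-15b³-67b²+1815b-6534 = ((1/19)b-315/361)(19b³+30b²-1579b+4290) + ((15264/361)b²+(76320/361)b-1007424/361)
  19b³+30b²-1579b+4290 = ((6859/15264)b-23465/15264)((15264/361)b²+(76320/361)b-1007424/361) + (0)
Last nonzero remainder: (15264/361)b²+(76320/361)b-1007424/361. Dividing through by 15264/361 gives the monic gcd b²+5b-66.
Cancel b²+5b-66 from numerator and denominator to get the reduced form.

(34-b+b²)/(99-20b+b²)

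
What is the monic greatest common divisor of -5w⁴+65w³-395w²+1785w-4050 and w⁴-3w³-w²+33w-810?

Euclidean algorithm in ℚ[w]:
  -5w⁴+65w³-395w²+1785w-4050 = (-5)(w⁴-3w³-w²+33w-810) + (50w³-400w²+1950w-8100)
  w⁴-3w³-w²+33w-810 = ((1/50)w+1/10)(50w³-400w²+1950w-8100) + (0)
Last nonzero remainder: 50w³-400w²+1950w-8100. Dividing through by 50 gives the monic gcd w³-8w²+39w-162.

w³-8w²+39w-162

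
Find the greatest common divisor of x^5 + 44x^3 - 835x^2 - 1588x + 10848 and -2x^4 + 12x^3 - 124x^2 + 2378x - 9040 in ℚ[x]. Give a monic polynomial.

Euclidean algorithm in ℚ[x]:
  x^5 + 44x^3 - 835x^2 - 1588x + 10848 = (-(1/2)x - 3)(-2x^4 + 12x^3 - 124x^2 + 2378x - 9040) + (18x^3 - 18x^2 + 1026x - 16272)
  -2x^4 + 12x^3 - 124x^2 + 2378x - 9040 = (-(1/9)x + 5/9)(18x^3 - 18x^2 + 1026x - 16272) + (0)
Last nonzero remainder: 18x^3 - 18x^2 + 1026x - 16272. Dividing through by 18 gives the monic gcd x^3 - x^2 + 57x - 904.

x^3 - x^2 + 57x - 904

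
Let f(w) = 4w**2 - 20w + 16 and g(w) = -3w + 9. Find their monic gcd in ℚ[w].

Apply the Euclidean algorithm:
  4w**2 - 20w + 16 = (-(4/3)w + 8/3)(-3w + 9) + (-8)
  -3w + 9 = ((3/8)w - 9/8)(-8) + (0)
The last nonzero remainder is the constant -8, so the polynomials are coprime and gcd = 1.

1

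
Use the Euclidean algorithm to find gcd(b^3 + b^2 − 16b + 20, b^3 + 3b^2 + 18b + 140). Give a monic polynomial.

Repeated division with remainder:
  b^3 + b^2 − 16b + 20 = (b^3 + 3b^2 + 18b + 140) + (−2b^2 − 34b − 120)
  b^3 + 3b^2 + 18b + 140 = (−(1/2)b + 7)(−2b^2 − 34b − 120) + (196b + 980)
  −2b^2 − 34b − 120 = (−(1/98)b − 6/49)(196b + 980) + (0)
Last nonzero remainder: 196b + 980. Dividing through by 196 gives the monic gcd b + 5.

b + 5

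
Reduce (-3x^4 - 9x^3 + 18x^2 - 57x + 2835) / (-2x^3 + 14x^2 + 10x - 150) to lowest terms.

Euclidean algorithm in ℚ[x]:
  -3x^4 - 9x^3 + 18x^2 - 57x + 2835 = ((3/2)x + 15)(-2x^3 + 14x^2 + 10x - 150) + (-207x^2 + 18x + 5085)
  -2x^3 + 14x^2 + 10x - 150 = ((2/207)x - 106/1587)(-207x^2 + 18x + 5085) + (-(20064/529)x + 100320/529)
  -207x^2 + 18x + 5085 = ((36501/6688)x + 179331/6688)(-(20064/529)x + 100320/529) + (0)
Last nonzero remainder: -(20064/529)x + 100320/529. Dividing through by -20064/529 gives the monic gcd x - 5.
Cancel x - 5 from numerator and denominator to get the reduced form.

(3x^3 + 24x^2 + 102x + 567)/(2x^2 - 4x - 30)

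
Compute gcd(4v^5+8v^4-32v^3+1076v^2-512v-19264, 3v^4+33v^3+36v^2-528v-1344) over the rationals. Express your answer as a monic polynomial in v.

v^3+7v^2-16v-112

Euclidean algorithm in ℚ[v]:
  4v^5+8v^4-32v^3+1076v^2-512v-19264 = ((4/3)v-12)(3v^4+33v^3+36v^2-528v-1344) + (316v^3+2212v^2-5056v-35392)
  3v^4+33v^3+36v^2-528v-1344 = ((3/316)v+3/79)(316v^3+2212v^2-5056v-35392) + (0)
Last nonzero remainder: 316v^3+2212v^2-5056v-35392. Dividing through by 316 gives the monic gcd v^3+7v^2-16v-112.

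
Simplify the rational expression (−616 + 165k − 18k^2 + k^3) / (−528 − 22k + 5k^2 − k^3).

Euclidean algorithm in ℚ[k]:
  k^3 − 18k^2 + 165k − 616 = (−1)(−k^3 + 5k^2 − 22k − 528) + (−13k^2 + 143k − 1144)
  −k^3 + 5k^2 − 22k − 528 = ((1/13)k + 6/13)(−13k^2 + 143k − 1144) + (0)
Last nonzero remainder: −13k^2 + 143k − 1144. Dividing through by −13 gives the monic gcd k^2 − 11k + 88.
Cancel k^2 − 11k + 88 from numerator and denominator to get the reduced form.

(7 − k)/(6 + k)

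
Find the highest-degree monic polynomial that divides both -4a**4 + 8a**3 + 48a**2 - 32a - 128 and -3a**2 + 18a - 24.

By polynomial division,
  -4a**4 + 8a**3 + 48a**2 - 32a - 128 = ((4/3)a**2 + (16/3)a + 16/3)(-3a**2 + 18a - 24) + (0)
Last nonzero remainder: -3a**2 + 18a - 24. Dividing through by -3 gives the monic gcd a**2 - 6a + 8.

a**2 - 6a + 8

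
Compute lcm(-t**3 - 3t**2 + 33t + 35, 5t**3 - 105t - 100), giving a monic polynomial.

t**4 + 7t**3 - 21t**2 - 167t - 140

Apply the Euclidean algorithm:
  -t**3 - 3t**2 + 33t + 35 = (-1/5)(5t**3 - 105t - 100) + (-3t**2 + 12t + 15)
  5t**3 - 105t - 100 = (-(5/3)t - 20/3)(-3t**2 + 12t + 15) + (0)
Last nonzero remainder: -3t**2 + 12t + 15. Dividing through by -3 gives the monic gcd t**2 - 4t - 5.
Then lcm(f, g) = f·g / gcd(f, g); expanding and making the result monic gives the answer.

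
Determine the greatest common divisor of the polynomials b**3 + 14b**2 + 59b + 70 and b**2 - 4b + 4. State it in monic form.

Euclidean algorithm in ℚ[b]:
  b**3 + 14b**2 + 59b + 70 = (b + 18)(b**2 - 4b + 4) + (127b - 2)
  b**2 - 4b + 4 = ((1/127)b - 506/16129)(127b - 2) + (63504/16129)
  127b - 2 = ((2048383/63504)b - 16129/31752)(63504/16129) + (0)
The last nonzero remainder is the constant 63504/16129, so the polynomials are coprime and gcd = 1.

1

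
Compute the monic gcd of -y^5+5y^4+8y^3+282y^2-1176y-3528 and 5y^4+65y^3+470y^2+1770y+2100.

y^3+8y^2+54y+84

Euclidean algorithm in ℚ[y]:
  -y^5+5y^4+8y^3+282y^2-1176y-3528 = (-(1/5)y+18/5)(5y^4+65y^3+470y^2+1770y+2100) + (-132y^3-1056y^2-7128y-11088)
  5y^4+65y^3+470y^2+1770y+2100 = (-(5/132)y-25/132)(-132y^3-1056y^2-7128y-11088) + (0)
Last nonzero remainder: -132y^3-1056y^2-7128y-11088. Dividing through by -132 gives the monic gcd y^3+8y^2+54y+84.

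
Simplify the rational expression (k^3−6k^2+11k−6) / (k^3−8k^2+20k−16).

(k^2−4k+3)/(k^2−6k+8)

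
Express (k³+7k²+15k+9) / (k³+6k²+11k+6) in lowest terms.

(k+3)/(k+2)

By polynomial division,
  k³+7k²+15k+9 = (k³+6k²+11k+6) + (k²+4k+3)
  k³+6k²+11k+6 = (k+2)(k²+4k+3) + (0)
The last nonzero remainder k²+4k+3 is already monic.
Cancel k²+4k+3 from numerator and denominator to get the reduced form.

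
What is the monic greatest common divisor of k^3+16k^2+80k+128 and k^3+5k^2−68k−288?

By polynomial division,
  k^3+16k^2+80k+128 = (k^3+5k^2−68k−288) + (11k^2+148k+416)
  k^3+5k^2−68k−288 = ((1/11)k−93/121)(11k^2+148k+416) + ((960/121)k+3840/121)
  11k^2+148k+416 = ((1331/960)k+1573/120)((960/121)k+3840/121) + (0)
Last nonzero remainder: (960/121)k+3840/121. Dividing through by 960/121 gives the monic gcd k+4.

k+4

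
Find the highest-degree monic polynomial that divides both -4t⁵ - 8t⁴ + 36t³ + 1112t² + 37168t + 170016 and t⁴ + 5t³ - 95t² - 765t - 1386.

t³ + 2t² - 101t - 462

Euclidean algorithm in ℚ[t]:
  -4t⁵ - 8t⁴ + 36t³ + 1112t² + 37168t + 170016 = (-4t + 12)(t⁴ + 5t³ - 95t² - 765t - 1386) + (-404t³ - 808t² + 40804t + 186648)
  t⁴ + 5t³ - 95t² - 765t - 1386 = (-(1/404)t - 3/404)(-404t³ - 808t² + 40804t + 186648) + (0)
Last nonzero remainder: -404t³ - 808t² + 40804t + 186648. Dividing through by -404 gives the monic gcd t³ + 2t² - 101t - 462.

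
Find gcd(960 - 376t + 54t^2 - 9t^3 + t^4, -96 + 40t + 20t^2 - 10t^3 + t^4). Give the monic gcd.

By polynomial division,
  t^4 - 9t^3 + 54t^2 - 376t + 960 = (t^4 - 10t^3 + 20t^2 + 40t - 96) + (t^3 + 34t^2 - 416t + 1056)
  t^4 - 10t^3 + 20t^2 + 40t - 96 = (t - 44)(t^3 + 34t^2 - 416t + 1056) + (1932t^2 - 19320t + 46368)
  t^3 + 34t^2 - 416t + 1056 = ((1/1932)t + 11/483)(1932t^2 - 19320t + 46368) + (0)
Last nonzero remainder: 1932t^2 - 19320t + 46368. Dividing through by 1932 gives the monic gcd t^2 - 10t + 24.

24 - 10t + t^2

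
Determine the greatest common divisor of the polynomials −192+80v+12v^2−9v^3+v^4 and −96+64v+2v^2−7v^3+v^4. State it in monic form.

By polynomial division,
  v^4−9v^3+12v^2+80v−192 = (v^4−7v^3+2v^2+64v−96) + (−2v^3+10v^2+16v−96)
  v^4−7v^3+2v^2+64v−96 = (−(1/2)v+1)(−2v^3+10v^2+16v−96) + (0)
Last nonzero remainder: −2v^3+10v^2+16v−96. Dividing through by −2 gives the monic gcd v^3−5v^2−8v+48.

48−8v−5v^2+v^3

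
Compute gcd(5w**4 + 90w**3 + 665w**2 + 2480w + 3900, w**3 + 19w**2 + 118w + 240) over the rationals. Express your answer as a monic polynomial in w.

Euclidean algorithm in ℚ[w]:
  5w**4 + 90w**3 + 665w**2 + 2480w + 3900 = (5w − 5)(w**3 + 19w**2 + 118w + 240) + (170w**2 + 1870w + 5100)
  w**3 + 19w**2 + 118w + 240 = ((1/170)w + 4/85)(170w**2 + 1870w + 5100) + (0)
Last nonzero remainder: 170w**2 + 1870w + 5100. Dividing through by 170 gives the monic gcd w**2 + 11w + 30.

w**2 + 11w + 30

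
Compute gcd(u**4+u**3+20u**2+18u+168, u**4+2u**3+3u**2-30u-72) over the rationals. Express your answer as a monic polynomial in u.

Euclidean algorithm in ℚ[u]:
  u**4+u**3+20u**2+18u+168 = (u**4+2u**3+3u**2-30u-72) + (-u**3+17u**2+48u+240)
  u**4+2u**3+3u**2-30u-72 = (-u-19)(-u**3+17u**2+48u+240) + (374u**2+1122u+4488)
  -u**3+17u**2+48u+240 = (-(1/374)u+10/187)(374u**2+1122u+4488) + (0)
Last nonzero remainder: 374u**2+1122u+4488. Dividing through by 374 gives the monic gcd u**2+3u+12.

u**2+3u+12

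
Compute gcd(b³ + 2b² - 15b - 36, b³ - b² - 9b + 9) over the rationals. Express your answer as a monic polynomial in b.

Euclidean algorithm in ℚ[b]:
  b³ + 2b² - 15b - 36 = (b³ - b² - 9b + 9) + (3b² - 6b - 45)
  b³ - b² - 9b + 9 = ((1/3)b + 1/3)(3b² - 6b - 45) + (8b + 24)
  3b² - 6b - 45 = ((3/8)b - 15/8)(8b + 24) + (0)
Last nonzero remainder: 8b + 24. Dividing through by 8 gives the monic gcd b + 3.

b + 3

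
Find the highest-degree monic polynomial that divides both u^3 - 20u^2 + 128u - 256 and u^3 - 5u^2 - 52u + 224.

u^2 - 12u + 32

Apply the Euclidean algorithm:
  u^3 - 20u^2 + 128u - 256 = (u^3 - 5u^2 - 52u + 224) + (-15u^2 + 180u - 480)
  u^3 - 5u^2 - 52u + 224 = (-(1/15)u - 7/15)(-15u^2 + 180u - 480) + (0)
Last nonzero remainder: -15u^2 + 180u - 480. Dividing through by -15 gives the monic gcd u^2 - 12u + 32.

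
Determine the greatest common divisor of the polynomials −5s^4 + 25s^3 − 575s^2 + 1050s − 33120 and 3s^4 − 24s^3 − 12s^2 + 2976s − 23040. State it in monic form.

Euclidean algorithm in ℚ[s]:
  −5s^4 + 25s^3 − 575s^2 + 1050s − 33120 = (−5/3)(3s^4 − 24s^3 − 12s^2 + 2976s − 23040) + (−15s^3 − 595s^2 + 6010s − 71520)
  3s^4 − 24s^3 − 12s^2 + 2976s − 23040 = (−(1/5)s + 143/15)(−15s^3 − 595s^2 + 6010s − 71520) + ((20587/3)s^2 − (205870/3)s + 658784)
  −15s^3 − 595s^2 + 6010s − 71520 = (−(45/20587)s − 2235/20587)((20587/3)s^2 − (205870/3)s + 658784) + (0)
Last nonzero remainder: (20587/3)s^2 − (205870/3)s + 658784. Dividing through by 20587/3 gives the monic gcd s^2 − 10s + 96.

s^2 − 10s + 96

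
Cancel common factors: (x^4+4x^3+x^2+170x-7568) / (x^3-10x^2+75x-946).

(x^2+3x-88)/(x-11)

Repeated division with remainder:
  x^4+4x^3+x^2+170x-7568 = (x+14)(x^3-10x^2+75x-946) + (66x^2+66x+5676)
  x^3-10x^2+75x-946 = ((1/66)x-1/6)(66x^2+66x+5676) + (0)
Last nonzero remainder: 66x^2+66x+5676. Dividing through by 66 gives the monic gcd x^2+x+86.
Cancel x^2+x+86 from numerator and denominator to get the reduced form.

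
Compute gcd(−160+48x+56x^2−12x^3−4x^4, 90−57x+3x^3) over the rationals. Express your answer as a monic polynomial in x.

−10+3x+x^2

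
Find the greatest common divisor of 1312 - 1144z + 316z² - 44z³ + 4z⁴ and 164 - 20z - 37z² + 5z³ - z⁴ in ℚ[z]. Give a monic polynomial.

Repeated division with remainder:
  4z⁴ - 44z³ + 316z² - 1144z + 1312 = (-4)(-z⁴ + 5z³ - 37z² - 20z + 164) + (-24z³ + 168z² - 1224z + 1968)
  -z⁴ + 5z³ - 37z² - 20z + 164 = ((1/24)z + 1/12)(-24z³ + 168z² - 1224z + 1968) + (0)
Last nonzero remainder: -24z³ + 168z² - 1224z + 1968. Dividing through by -24 gives the monic gcd z³ - 7z² + 51z - 82.

-82 + 51z - 7z² + z³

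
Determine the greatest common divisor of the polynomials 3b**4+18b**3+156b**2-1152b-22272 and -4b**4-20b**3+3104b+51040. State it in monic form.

b**2+6b+116

Euclidean algorithm in ℚ[b]:
  3b**4+18b**3+156b**2-1152b-22272 = (-3/4)(-4b**4-20b**3+3104b+51040) + (3b**3+156b**2+1176b+16008)
  -4b**4-20b**3+3104b+51040 = (-(4/3)b+188/3)(3b**3+156b**2+1176b+16008) + (-8208b**2-49248b-952128)
  3b**3+156b**2+1176b+16008 = (-(1/2736)b-23/1368)(-8208b**2-49248b-952128) + (0)
Last nonzero remainder: -8208b**2-49248b-952128. Dividing through by -8208 gives the monic gcd b**2+6b+116.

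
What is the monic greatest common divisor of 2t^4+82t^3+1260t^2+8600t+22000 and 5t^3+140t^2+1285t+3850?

Euclidean algorithm in ℚ[t]:
  2t^4+82t^3+1260t^2+8600t+22000 = ((2/5)t+26/5)(5t^3+140t^2+1285t+3850) + (18t^2+378t+1980)
  5t^3+140t^2+1285t+3850 = ((5/18)t+35/18)(18t^2+378t+1980) + (0)
Last nonzero remainder: 18t^2+378t+1980. Dividing through by 18 gives the monic gcd t^2+21t+110.

t^2+21t+110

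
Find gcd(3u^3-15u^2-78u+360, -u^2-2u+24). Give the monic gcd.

u-4

Apply the Euclidean algorithm:
  3u^3-15u^2-78u+360 = (-3u+21)(-u^2-2u+24) + (36u-144)
  -u^2-2u+24 = (-(1/36)u-1/6)(36u-144) + (0)
Last nonzero remainder: 36u-144. Dividing through by 36 gives the monic gcd u-4.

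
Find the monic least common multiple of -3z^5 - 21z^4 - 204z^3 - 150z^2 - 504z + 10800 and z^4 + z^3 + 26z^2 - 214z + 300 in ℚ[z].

Repeated division with remainder:
  -3z^5 - 21z^4 - 204z^3 - 150z^2 - 504z + 10800 = (-3z - 18)(z^4 + z^3 + 26z^2 - 214z + 300) + (-108z^3 - 324z^2 - 3456z + 16200)
  z^4 + z^3 + 26z^2 - 214z + 300 = (-(1/108)z + 1/54)(-108z^3 - 324z^2 - 3456z + 16200) + (0)
Last nonzero remainder: -108z^3 - 324z^2 - 3456z + 16200. Dividing through by -108 gives the monic gcd z^3 + 3z^2 + 32z - 150.
Then lcm(f, g) = f·g / gcd(f, g); expanding and making the result monic gives the answer.

z^6 + 5z^5 + 54z^4 - 86z^3 + 68z^2 - 3936z + 7200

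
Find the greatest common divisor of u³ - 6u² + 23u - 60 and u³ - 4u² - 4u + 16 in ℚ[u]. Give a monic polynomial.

u - 4

Apply the Euclidean algorithm:
  u³ - 6u² + 23u - 60 = (u³ - 4u² - 4u + 16) + (-2u² + 27u - 76)
  u³ - 4u² - 4u + 16 = (-(1/2)u - 19/4)(-2u² + 27u - 76) + ((345/4)u - 345)
  -2u² + 27u - 76 = (-(8/345)u + 76/345)((345/4)u - 345) + (0)
Last nonzero remainder: (345/4)u - 345. Dividing through by 345/4 gives the monic gcd u - 4.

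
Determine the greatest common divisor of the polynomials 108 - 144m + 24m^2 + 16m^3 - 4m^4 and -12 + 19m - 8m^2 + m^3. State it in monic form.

3 - 4m + m^2

Euclidean algorithm in ℚ[m]:
  -4m^4 + 16m^3 + 24m^2 - 144m + 108 = (-4m - 16)(m^3 - 8m^2 + 19m - 12) + (-28m^2 + 112m - 84)
  m^3 - 8m^2 + 19m - 12 = (-(1/28)m + 1/7)(-28m^2 + 112m - 84) + (0)
Last nonzero remainder: -28m^2 + 112m - 84. Dividing through by -28 gives the monic gcd m^2 - 4m + 3.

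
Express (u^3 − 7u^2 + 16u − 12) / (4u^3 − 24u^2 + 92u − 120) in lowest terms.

(u^2 − 5u + 6)/(4u^2 − 16u + 60)

By polynomial division,
  u^3 − 7u^2 + 16u − 12 = (1/4)(4u^3 − 24u^2 + 92u − 120) + (−u^2 − 7u + 18)
  4u^3 − 24u^2 + 92u − 120 = (−4u + 52)(−u^2 − 7u + 18) + (528u − 1056)
  −u^2 − 7u + 18 = (−(1/528)u − 3/176)(528u − 1056) + (0)
Last nonzero remainder: 528u − 1056. Dividing through by 528 gives the monic gcd u − 2.
Cancel u − 2 from numerator and denominator to get the reduced form.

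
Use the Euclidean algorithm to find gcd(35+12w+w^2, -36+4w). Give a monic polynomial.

1

Repeated division with remainder:
  w^2+12w+35 = ((1/4)w+21/4)(4w-36) + (224)
  4w-36 = ((1/56)w-9/56)(224) + (0)
The last nonzero remainder is the constant 224, so the polynomials are coprime and gcd = 1.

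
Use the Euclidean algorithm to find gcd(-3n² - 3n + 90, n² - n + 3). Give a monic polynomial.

1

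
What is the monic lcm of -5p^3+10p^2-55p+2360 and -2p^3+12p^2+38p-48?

Euclidean algorithm in ℚ[p]:
  -5p^3+10p^2-55p+2360 = (5/2)(-2p^3+12p^2+38p-48) + (-20p^2-150p+2480)
  -2p^3+12p^2+38p-48 = ((1/10)p-27/20)(-20p^2-150p+2480) + (-(825/2)p+3300)
  -20p^2-150p+2480 = ((8/165)p+124/165)(-(825/2)p+3300) + (0)
Last nonzero remainder: -(825/2)p+3300. Dividing through by -825/2 gives the monic gcd p-8.
Then lcm(f, g) = f·g / gcd(f, g); expanding and making the result monic gives the answer.

p^5+4p^3-444p^2-977p+1416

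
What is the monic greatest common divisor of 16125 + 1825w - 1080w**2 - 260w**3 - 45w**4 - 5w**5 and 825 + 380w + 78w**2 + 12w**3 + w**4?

Repeated division with remainder:
  -5w**5 - 45w**4 - 260w**3 - 1080w**2 + 1825w + 16125 = (-5w + 15)(w**4 + 12w**3 + 78w**2 + 380w + 825) + (-50w**3 - 350w**2 + 250w + 3750)
  w**4 + 12w**3 + 78w**2 + 380w + 825 = (-(1/50)w - 1/10)(-50w**3 - 350w**2 + 250w + 3750) + (48w**2 + 480w + 1200)
  -50w**3 - 350w**2 + 250w + 3750 = (-(25/24)w + 25/8)(48w**2 + 480w + 1200) + (0)
Last nonzero remainder: 48w**2 + 480w + 1200. Dividing through by 48 gives the monic gcd w**2 + 10w + 25.

25 + 10w + w**2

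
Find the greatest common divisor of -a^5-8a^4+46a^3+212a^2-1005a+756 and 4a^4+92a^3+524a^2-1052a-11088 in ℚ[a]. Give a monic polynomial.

a^3+12a^2-a-252

Euclidean algorithm in ℚ[a]:
  -a^5-8a^4+46a^3+212a^2-1005a+756 = (-(1/4)a+15/4)(4a^4+92a^3+524a^2-1052a-11088) + (-168a^3-2016a^2+168a+42336)
  4a^4+92a^3+524a^2-1052a-11088 = (-(1/42)a-11/42)(-168a^3-2016a^2+168a+42336) + (0)
Last nonzero remainder: -168a^3-2016a^2+168a+42336. Dividing through by -168 gives the monic gcd a^3+12a^2-a-252.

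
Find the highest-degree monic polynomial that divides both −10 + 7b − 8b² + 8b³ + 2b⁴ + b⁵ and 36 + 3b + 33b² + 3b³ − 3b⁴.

1 + b²

By polynomial division,
  b⁵ + 2b⁴ + 8b³ − 8b² + 7b − 10 = (−(1/3)b − 1)(−3b⁴ + 3b³ + 33b² + 3b + 36) + (22b³ + 26b² + 22b + 26)
  −3b⁴ + 3b³ + 33b² + 3b + 36 = (−(3/22)b + 36/121)(22b³ + 26b² + 22b + 26) + ((3420/121)b² + 3420/121)
  22b³ + 26b² + 22b + 26 = ((1331/1710)b + 1573/1710)((3420/121)b² + 3420/121) + (0)
Last nonzero remainder: (3420/121)b² + 3420/121. Dividing through by 3420/121 gives the monic gcd b² + 1.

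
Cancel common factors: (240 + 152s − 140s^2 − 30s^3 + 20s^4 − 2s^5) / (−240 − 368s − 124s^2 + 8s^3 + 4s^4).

Repeated division with remainder:
  −2s^5 + 20s^4 − 30s^3 − 140s^2 + 152s + 240 = (−(1/2)s + 6)(4s^4 + 8s^3 − 124s^2 − 368s − 240) + (−140s^3 + 420s^2 + 2240s + 1680)
  4s^4 + 8s^3 − 124s^2 − 368s − 240 = (−(1/35)s − 1/7)(−140s^3 + 420s^2 + 2240s + 1680) + (0)
Last nonzero remainder: −140s^3 + 420s^2 + 2240s + 1680. Dividing through by −140 gives the monic gcd s^3 − 3s^2 − 16s − 12.
Cancel s^3 − 3s^2 − 16s − 12 from numerator and denominator to get the reduced form.

(−10 + 7s − s^2)/(10 + 2s)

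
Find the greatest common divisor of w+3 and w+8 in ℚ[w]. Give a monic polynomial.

1

By polynomial division,
  w+3 = (w+8) + (-5)
  w+8 = (-(1/5)w-8/5)(-5) + (0)
The last nonzero remainder is the constant -5, so the polynomials are coprime and gcd = 1.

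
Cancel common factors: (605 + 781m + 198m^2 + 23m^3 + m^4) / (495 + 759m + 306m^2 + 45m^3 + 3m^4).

(11 + m)/(9 + 3m)

Repeated division with remainder:
  m^4 + 23m^3 + 198m^2 + 781m + 605 = (1/3)(3m^4 + 45m^3 + 306m^2 + 759m + 495) + (8m^3 + 96m^2 + 528m + 440)
  3m^4 + 45m^3 + 306m^2 + 759m + 495 = ((3/8)m + 9/8)(8m^3 + 96m^2 + 528m + 440) + (0)
Last nonzero remainder: 8m^3 + 96m^2 + 528m + 440. Dividing through by 8 gives the monic gcd m^3 + 12m^2 + 66m + 55.
Cancel m^3 + 12m^2 + 66m + 55 from numerator and denominator to get the reduced form.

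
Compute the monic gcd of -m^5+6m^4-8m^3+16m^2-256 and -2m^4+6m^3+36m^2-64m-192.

m^3-6m^2+32

By polynomial division,
  -m^5+6m^4-8m^3+16m^2-256 = ((1/2)m-3/2)(-2m^4+6m^3+36m^2-64m-192) + (-17m^3+102m^2-544)
  -2m^4+6m^3+36m^2-64m-192 = ((2/17)m+6/17)(-17m^3+102m^2-544) + (0)
Last nonzero remainder: -17m^3+102m^2-544. Dividing through by -17 gives the monic gcd m^3-6m^2+32.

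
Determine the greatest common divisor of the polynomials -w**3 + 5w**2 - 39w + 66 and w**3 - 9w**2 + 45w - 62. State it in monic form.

w - 2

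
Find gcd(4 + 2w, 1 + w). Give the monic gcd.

Euclidean algorithm in ℚ[w]:
  2w + 4 = (2)(w + 1) + (2)
  w + 1 = ((1/2)w + 1/2)(2) + (0)
The last nonzero remainder is the constant 2, so the polynomials are coprime and gcd = 1.

1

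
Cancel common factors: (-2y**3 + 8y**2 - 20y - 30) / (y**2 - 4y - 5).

Euclidean algorithm in ℚ[y]:
  -2y**3 + 8y**2 - 20y - 30 = (-2y)(y**2 - 4y - 5) + (-30y - 30)
  y**2 - 4y - 5 = (-(1/30)y + 1/6)(-30y - 30) + (0)
Last nonzero remainder: -30y - 30. Dividing through by -30 gives the monic gcd y + 1.
Cancel y + 1 from numerator and denominator to get the reduced form.

(-2y**2 + 10y - 30)/(y - 5)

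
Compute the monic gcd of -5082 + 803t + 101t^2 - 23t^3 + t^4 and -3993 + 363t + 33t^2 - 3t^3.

By polynomial division,
  t^4 - 23t^3 + 101t^2 + 803t - 5082 = (-(1/3)t + 4)(-3t^3 + 33t^2 + 363t - 3993) + (90t^2 - 1980t + 10890)
  -3t^3 + 33t^2 + 363t - 3993 = (-(1/30)t - 11/30)(90t^2 - 1980t + 10890) + (0)
Last nonzero remainder: 90t^2 - 1980t + 10890. Dividing through by 90 gives the monic gcd t^2 - 22t + 121.

121 - 22t + t^2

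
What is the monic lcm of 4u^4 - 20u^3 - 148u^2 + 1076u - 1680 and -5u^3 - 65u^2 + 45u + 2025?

Euclidean algorithm in ℚ[u]:
  4u^4 - 20u^3 - 148u^2 + 1076u - 1680 = (-(4/5)u + 72/5)(-5u^3 - 65u^2 + 45u + 2025) + (824u^2 + 2048u - 30840)
  -5u^3 - 65u^2 + 45u + 2025 = (-(5/824)u - 5415/84872)(824u^2 + 2048u - 30840) + (-(121680/10609)u + 608400/10609)
  824u^2 + 2048u - 30840 = (-(1092727/15210)u - 2726513/5070)(-(121680/10609)u + 608400/10609) + (0)
Last nonzero remainder: -(121680/10609)u + 608400/10609. Dividing through by -121680/10609 gives the monic gcd u - 5.
Then lcm(f, g) = f·g / gcd(f, g); expanding and making the result monic gives the answer.

u^6 + 13u^5 - 46u^4 - 802u^3 + 1425u^2 + 14229u - 34020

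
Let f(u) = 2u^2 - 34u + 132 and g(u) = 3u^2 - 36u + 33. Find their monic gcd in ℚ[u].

Apply the Euclidean algorithm:
  2u^2 - 34u + 132 = (2/3)(3u^2 - 36u + 33) + (-10u + 110)
  3u^2 - 36u + 33 = (-(3/10)u + 3/10)(-10u + 110) + (0)
Last nonzero remainder: -10u + 110. Dividing through by -10 gives the monic gcd u - 11.

u - 11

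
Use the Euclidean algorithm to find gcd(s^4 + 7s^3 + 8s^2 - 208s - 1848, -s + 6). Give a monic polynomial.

s - 6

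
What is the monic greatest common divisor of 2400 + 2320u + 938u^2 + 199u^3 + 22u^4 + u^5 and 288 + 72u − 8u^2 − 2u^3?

Apply the Euclidean algorithm:
  u^5 + 22u^4 + 199u^3 + 938u^2 + 2320u + 2400 = (−(1/2)u^2 − 9u − 163/2)(−2u^3 − 8u^2 + 72u + 288) + (1078u^2 + 10780u + 25872)
  −2u^3 − 8u^2 + 72u + 288 = (−(1/539)u + 6/539)(1078u^2 + 10780u + 25872) + (0)
Last nonzero remainder: 1078u^2 + 10780u + 25872. Dividing through by 1078 gives the monic gcd u^2 + 10u + 24.

24 + 10u + u^2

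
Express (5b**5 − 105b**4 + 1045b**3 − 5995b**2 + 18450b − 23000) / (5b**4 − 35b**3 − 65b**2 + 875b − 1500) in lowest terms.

By polynomial division,
  5b**5 − 105b**4 + 1045b**3 − 5995b**2 + 18450b − 23000 = (b − 14)(5b**4 − 35b**3 − 65b**2 + 875b − 1500) + (620b**3 − 7780b**2 + 32200b − 44000)
  5b**4 − 35b**3 − 65b**2 + 875b − 1500 = ((1/124)b + 43/961)(620b**3 − 7780b**2 + 32200b − 44000) + ((22525/961)b**2 − (202725/961)b + 450500/961)
  620b**3 − 7780b**2 + 32200b − 44000 = ((119164/4505)b − 84568/901)((22525/961)b**2 − (202725/961)b + 450500/961) + (0)
Last nonzero remainder: (22525/961)b**2 − (202725/961)b + 450500/961. Dividing through by 22525/961 gives the monic gcd b**2 − 9b + 20.
Cancel b**2 − 9b + 20 from numerator and denominator to get the reduced form.

(b**3 − 12b**2 + 81b − 230)/(b**2 + 2b − 15)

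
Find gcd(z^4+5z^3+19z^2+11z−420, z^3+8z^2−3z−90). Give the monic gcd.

Euclidean algorithm in ℚ[z]:
  z^4+5z^3+19z^2+11z−420 = (z−3)(z^3+8z^2−3z−90) + (46z^2+92z−690)
  z^3+8z^2−3z−90 = ((1/46)z+3/23)(46z^2+92z−690) + (0)
Last nonzero remainder: 46z^2+92z−690. Dividing through by 46 gives the monic gcd z^2+2z−15.

z^2+2z−15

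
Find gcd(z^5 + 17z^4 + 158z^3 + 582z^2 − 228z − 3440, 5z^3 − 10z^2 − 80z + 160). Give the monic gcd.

z^2 + 2z − 8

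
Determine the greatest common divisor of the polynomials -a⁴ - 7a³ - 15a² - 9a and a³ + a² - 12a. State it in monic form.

a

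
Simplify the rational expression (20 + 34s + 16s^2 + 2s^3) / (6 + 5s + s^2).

(10 + 12s + 2s^2)/(3 + s)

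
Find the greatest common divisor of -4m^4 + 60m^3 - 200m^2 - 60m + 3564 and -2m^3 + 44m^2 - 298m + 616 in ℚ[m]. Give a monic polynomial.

m - 11

Euclidean algorithm in ℚ[m]:
  -4m^4 + 60m^3 - 200m^2 - 60m + 3564 = (2m + 14)(-2m^3 + 44m^2 - 298m + 616) + (-220m^2 + 2880m - 5060)
  -2m^3 + 44m^2 - 298m + 616 = ((1/110)m - 49/605)(-220m^2 + 2880m - 5060) + (-(2268/121)m + 2268/11)
  -220m^2 + 2880m - 5060 = ((6655/567)m - 13915/567)(-(2268/121)m + 2268/11) + (0)
Last nonzero remainder: -(2268/121)m + 2268/11. Dividing through by -2268/121 gives the monic gcd m - 11.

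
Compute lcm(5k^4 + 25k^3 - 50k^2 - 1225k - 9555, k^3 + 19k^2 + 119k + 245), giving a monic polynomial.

By polynomial division,
  5k^4 + 25k^3 - 50k^2 - 1225k - 9555 = (5k - 70)(k^3 + 19k^2 + 119k + 245) + (685k^2 + 5880k + 7595)
  k^3 + 19k^2 + 119k + 245 = ((1/685)k + 1427/93845)(685k^2 + 5880k + 7595) + ((347256/18769)k + 2430792/18769)
  685k^2 + 5880k + 7595 = ((12856765/347256)k + 2909195/49608)((347256/18769)k + 2430792/18769) + (0)
Last nonzero remainder: (347256/18769)k + 2430792/18769. Dividing through by 347256/18769 gives the monic gcd k + 7.
Then lcm(f, g) = f·g / gcd(f, g); expanding and making the result monic gives the answer.

k^6 + 17k^5 + 85k^4 - 190k^3 - 5201k^2 - 31507k - 66885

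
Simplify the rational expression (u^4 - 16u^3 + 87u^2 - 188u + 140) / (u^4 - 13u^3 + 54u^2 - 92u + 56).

(u - 5)/(u - 2)

Repeated division with remainder:
  u^4 - 16u^3 + 87u^2 - 188u + 140 = (u^4 - 13u^3 + 54u^2 - 92u + 56) + (-3u^3 + 33u^2 - 96u + 84)
  u^4 - 13u^3 + 54u^2 - 92u + 56 = (-(1/3)u + 2/3)(-3u^3 + 33u^2 - 96u + 84) + (0)
Last nonzero remainder: -3u^3 + 33u^2 - 96u + 84. Dividing through by -3 gives the monic gcd u^3 - 11u^2 + 32u - 28.
Cancel u^3 - 11u^2 + 32u - 28 from numerator and denominator to get the reduced form.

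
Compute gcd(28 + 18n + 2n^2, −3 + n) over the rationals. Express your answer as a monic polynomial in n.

1

Apply the Euclidean algorithm:
  2n^2 + 18n + 28 = (2n + 24)(n − 3) + (100)
  n − 3 = ((1/100)n − 3/100)(100) + (0)
The last nonzero remainder is the constant 100, so the polynomials are coprime and gcd = 1.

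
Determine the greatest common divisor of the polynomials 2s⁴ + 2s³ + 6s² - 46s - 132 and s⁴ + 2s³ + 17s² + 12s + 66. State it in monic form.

s² + 2s + 11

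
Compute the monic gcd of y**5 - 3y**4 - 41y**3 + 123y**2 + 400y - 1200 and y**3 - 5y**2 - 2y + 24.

y**2 - 7y + 12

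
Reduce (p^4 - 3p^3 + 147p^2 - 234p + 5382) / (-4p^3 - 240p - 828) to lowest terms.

Apply the Euclidean algorithm:
  p^4 - 3p^3 + 147p^2 - 234p + 5382 = (-(1/4)p + 3/4)(-4p^3 - 240p - 828) + (87p^2 - 261p + 6003)
  -4p^3 - 240p - 828 = (-(4/87)p - 4/29)(87p^2 - 261p + 6003) + (0)
Last nonzero remainder: 87p^2 - 261p + 6003. Dividing through by 87 gives the monic gcd p^2 - 3p + 69.
Cancel p^2 - 3p + 69 from numerator and denominator to get the reduced form.

(-p^2 - 78)/(4p + 12)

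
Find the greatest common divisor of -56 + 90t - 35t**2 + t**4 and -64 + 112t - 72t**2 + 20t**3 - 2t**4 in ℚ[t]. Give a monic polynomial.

8 - 6t + t**2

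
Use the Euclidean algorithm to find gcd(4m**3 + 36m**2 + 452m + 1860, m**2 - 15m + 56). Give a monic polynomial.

By polynomial division,
  4m**3 + 36m**2 + 452m + 1860 = (4m + 96)(m**2 - 15m + 56) + (1668m - 3516)
  m**2 - 15m + 56 = ((1/1668)m - 448/57963)(1668m - 3516) + (556920/19321)
  1668m - 3516 = ((2685619/46410)m - 5661053/46410)(556920/19321) + (0)
The last nonzero remainder is the constant 556920/19321, so the polynomials are coprime and gcd = 1.

1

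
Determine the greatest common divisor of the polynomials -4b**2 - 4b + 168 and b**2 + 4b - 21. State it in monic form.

b + 7

Repeated division with remainder:
  -4b**2 - 4b + 168 = (-4)(b**2 + 4b - 21) + (12b + 84)
  b**2 + 4b - 21 = ((1/12)b - 1/4)(12b + 84) + (0)
Last nonzero remainder: 12b + 84. Dividing through by 12 gives the monic gcd b + 7.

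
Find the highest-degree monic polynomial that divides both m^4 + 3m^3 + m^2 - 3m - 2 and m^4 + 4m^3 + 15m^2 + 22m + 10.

m^2 + 2m + 1

Euclidean algorithm in ℚ[m]:
  m^4 + 3m^3 + m^2 - 3m - 2 = (m^4 + 4m^3 + 15m^2 + 22m + 10) + (-m^3 - 14m^2 - 25m - 12)
  m^4 + 4m^3 + 15m^2 + 22m + 10 = (-m + 10)(-m^3 - 14m^2 - 25m - 12) + (130m^2 + 260m + 130)
  -m^3 - 14m^2 - 25m - 12 = (-(1/130)m - 6/65)(130m^2 + 260m + 130) + (0)
Last nonzero remainder: 130m^2 + 260m + 130. Dividing through by 130 gives the monic gcd m^2 + 2m + 1.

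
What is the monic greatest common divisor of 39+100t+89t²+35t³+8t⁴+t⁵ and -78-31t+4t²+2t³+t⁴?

By polynomial division,
  t⁵+8t⁴+35t³+89t²+100t+39 = (t+6)(t⁴+2t³+4t²-31t-78) + (19t³+96t²+364t+507)
  t⁴+2t³+4t²-31t-78 = ((1/19)t-58/361)(19t³+96t²+364t+507) + ((96/361)t²+(288/361)t+1248/361)
  19t³+96t²+364t+507 = ((6859/96)t+4693/32)((96/361)t²+(288/361)t+1248/361) + (0)
Last nonzero remainder: (96/361)t²+(288/361)t+1248/361. Dividing through by 96/361 gives the monic gcd t²+3t+13.

13+3t+t²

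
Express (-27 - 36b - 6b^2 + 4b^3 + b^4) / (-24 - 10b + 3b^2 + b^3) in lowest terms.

Apply the Euclidean algorithm:
  b^4 + 4b^3 - 6b^2 - 36b - 27 = (b + 1)(b^3 + 3b^2 - 10b - 24) + (b^2 - 2b - 3)
  b^3 + 3b^2 - 10b - 24 = (b + 5)(b^2 - 2b - 3) + (3b - 9)
  b^2 - 2b - 3 = ((1/3)b + 1/3)(3b - 9) + (0)
Last nonzero remainder: 3b - 9. Dividing through by 3 gives the monic gcd b - 3.
Cancel b - 3 from numerator and denominator to get the reduced form.

(9 + 15b + 7b^2 + b^3)/(8 + 6b + b^2)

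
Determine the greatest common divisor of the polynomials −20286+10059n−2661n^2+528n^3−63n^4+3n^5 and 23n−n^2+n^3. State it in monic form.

23−n+n^2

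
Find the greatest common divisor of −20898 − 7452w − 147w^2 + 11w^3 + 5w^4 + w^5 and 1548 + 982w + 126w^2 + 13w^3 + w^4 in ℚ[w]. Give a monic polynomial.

774 + 104w + 11w^2 + w^3

Euclidean algorithm in ℚ[w]:
  w^5 + 5w^4 + 11w^3 − 147w^2 − 7452w − 20898 = (w − 8)(w^4 + 13w^3 + 126w^2 + 982w + 1548) + (−11w^3 − 121w^2 − 1144w − 8514)
  w^4 + 13w^3 + 126w^2 + 982w + 1548 = (−(1/11)w − 2/11)(−11w^3 − 121w^2 − 1144w − 8514) + (0)
Last nonzero remainder: −11w^3 − 121w^2 − 1144w − 8514. Dividing through by −11 gives the monic gcd w^3 + 11w^2 + 104w + 774.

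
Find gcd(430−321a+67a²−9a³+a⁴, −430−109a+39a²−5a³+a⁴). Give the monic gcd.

By polynomial division,
  a⁴−9a³+67a²−321a+430 = (a⁴−5a³+39a²−109a−430) + (−4a³+28a²−212a+860)
  a⁴−5a³+39a²−109a−430 = (−(1/4)a−1/2)(−4a³+28a²−212a+860) + (0)
Last nonzero remainder: −4a³+28a²−212a+860. Dividing through by −4 gives the monic gcd a³−7a²+53a−215.

−215+53a−7a²+a³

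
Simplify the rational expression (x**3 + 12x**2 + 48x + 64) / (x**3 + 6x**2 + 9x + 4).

(x**2 + 8x + 16)/(x**2 + 2x + 1)

Repeated division with remainder:
  x**3 + 12x**2 + 48x + 64 = (x**3 + 6x**2 + 9x + 4) + (6x**2 + 39x + 60)
  x**3 + 6x**2 + 9x + 4 = ((1/6)x - 1/12)(6x**2 + 39x + 60) + ((9/4)x + 9)
  6x**2 + 39x + 60 = ((8/3)x + 20/3)((9/4)x + 9) + (0)
Last nonzero remainder: (9/4)x + 9. Dividing through by 9/4 gives the monic gcd x + 4.
Cancel x + 4 from numerator and denominator to get the reduced form.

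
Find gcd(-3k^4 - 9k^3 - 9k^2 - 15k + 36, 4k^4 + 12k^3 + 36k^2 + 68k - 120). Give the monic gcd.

By polynomial division,
  -3k^4 - 9k^3 - 9k^2 - 15k + 36 = (-3/4)(4k^4 + 12k^3 + 36k^2 + 68k - 120) + (18k^2 + 36k - 54)
  4k^4 + 12k^3 + 36k^2 + 68k - 120 = ((2/9)k^2 + (2/9)k + 20/9)(18k^2 + 36k - 54) + (0)
Last nonzero remainder: 18k^2 + 36k - 54. Dividing through by 18 gives the monic gcd k^2 + 2k - 3.

k^2 + 2k - 3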